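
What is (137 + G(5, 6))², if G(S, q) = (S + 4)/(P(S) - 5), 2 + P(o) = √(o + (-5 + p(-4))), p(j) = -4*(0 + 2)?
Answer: 4*(130150*√2 + 188087*I)/(28*√2 + 41*I) ≈ 18467.0 - 121.38*I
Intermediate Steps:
p(j) = -8 (p(j) = -4*2 = -8)
P(o) = -2 + √(-13 + o) (P(o) = -2 + √(o + (-5 - 8)) = -2 + √(o - 13) = -2 + √(-13 + o))
G(S, q) = (4 + S)/(-7 + √(-13 + S)) (G(S, q) = (S + 4)/((-2 + √(-13 + S)) - 5) = (4 + S)/(-7 + √(-13 + S)))
(137 + G(5, 6))² = (137 + (4 + 5)/(-7 + √(-13 + 5)))² = (137 + 9/(-7 + √(-8)))² = (137 + 9/(-7 + 2*I*√2))²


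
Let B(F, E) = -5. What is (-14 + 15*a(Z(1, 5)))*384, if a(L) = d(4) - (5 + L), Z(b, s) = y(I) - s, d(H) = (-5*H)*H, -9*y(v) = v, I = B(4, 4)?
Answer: -469376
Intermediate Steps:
I = -5
y(v) = -v/9
d(H) = -5*H²
Z(b, s) = 5/9 - s (Z(b, s) = -⅑*(-5) - s = 5/9 - s)
a(L) = -85 - L (a(L) = -5*4² - (5 + L) = -5*16 + (-5 - L) = -80 + (-5 - L) = -85 - L)
(-14 + 15*a(Z(1, 5)))*384 = (-14 + 15*(-85 - (5/9 - 1*5)))*384 = (-14 + 15*(-85 - (5/9 - 5)))*384 = (-14 + 15*(-85 - 1*(-40/9)))*384 = (-14 + 15*(-85 + 40/9))*384 = (-14 + 15*(-725/9))*384 = (-14 - 3625/3)*384 = -3667/3*384 = -469376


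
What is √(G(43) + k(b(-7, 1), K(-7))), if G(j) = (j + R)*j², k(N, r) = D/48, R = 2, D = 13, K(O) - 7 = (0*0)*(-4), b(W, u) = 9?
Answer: √11981559/12 ≈ 288.45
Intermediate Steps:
K(O) = 7 (K(O) = 7 + (0*0)*(-4) = 7 + 0*(-4) = 7 + 0 = 7)
k(N, r) = 13/48
G(j) = j²*(2 + j) (G(j) = (j + 2)*j² = (2 + j)*j² = j²*(2 + j))
√(G(43) + k(b(-7, 1), K(-7))) = √(43²*(2 + 43) + 13/48) = √(1849*45 + 13/48) = √(83205 + 13/48) = √(3993853/48) = √11981559/12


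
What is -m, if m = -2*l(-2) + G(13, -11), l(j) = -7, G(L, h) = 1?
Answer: -15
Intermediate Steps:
m = 15 (m = -2*(-7) + 1 = 14 + 1 = 15)
-m = -1*15 = -15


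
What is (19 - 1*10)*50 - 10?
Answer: 440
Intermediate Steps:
(19 - 1*10)*50 - 10 = (19 - 10)*50 - 10 = 9*50 - 10 = 450 - 10 = 440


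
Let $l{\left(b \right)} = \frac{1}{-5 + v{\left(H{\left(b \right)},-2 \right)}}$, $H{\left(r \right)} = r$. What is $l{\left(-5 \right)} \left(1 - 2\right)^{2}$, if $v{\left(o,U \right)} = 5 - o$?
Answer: $\frac{1}{5} \approx 0.2$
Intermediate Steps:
$l{\left(b \right)} = - \frac{1}{b}$ ($l{\left(b \right)} = \frac{1}{-5 - \left(-5 + b\right)} = \frac{1}{\left(-1\right) b} = - \frac{1}{b}$)
$l{\left(-5 \right)} \left(1 - 2\right)^{2} = - \frac{1}{-5} \left(1 - 2\right)^{2} = \left(-1\right) \left(- \frac{1}{5}\right) \left(-1\right)^{2} = \frac{1}{5} \cdot 1 = \frac{1}{5}$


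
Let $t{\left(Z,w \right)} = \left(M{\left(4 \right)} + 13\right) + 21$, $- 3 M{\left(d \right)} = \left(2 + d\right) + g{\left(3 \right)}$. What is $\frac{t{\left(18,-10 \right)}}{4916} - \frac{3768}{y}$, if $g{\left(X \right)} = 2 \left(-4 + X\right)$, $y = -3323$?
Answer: $\frac{27948059}{24503802} \approx 1.1406$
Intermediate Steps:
$g{\left(X \right)} = -8 + 2 X$
$M{\left(d \right)} = - \frac{d}{3}$ ($M{\left(d \right)} = - \frac{\left(2 + d\right) + \left(-8 + 2 \cdot 3\right)}{3} = - \frac{\left(2 + d\right) + \left(-8 + 6\right)}{3} = - \frac{\left(2 + d\right) - 2}{3} = - \frac{d}{3}$)
$t{\left(Z,w \right)} = \frac{98}{3}$ ($t{\left(Z,w \right)} = \left(\left(- \frac{1}{3}\right) 4 + 13\right) + 21 = \left(- \frac{4}{3} + 13\right) + 21 = \frac{35}{3} + 21 = \frac{98}{3}$)
$\frac{t{\left(18,-10 \right)}}{4916} - \frac{3768}{y} = \frac{98}{3 \cdot 4916} - \frac{3768}{-3323} = \frac{98}{3} \cdot \frac{1}{4916} - - \frac{3768}{3323} = \frac{49}{7374} + \frac{3768}{3323} = \frac{27948059}{24503802}$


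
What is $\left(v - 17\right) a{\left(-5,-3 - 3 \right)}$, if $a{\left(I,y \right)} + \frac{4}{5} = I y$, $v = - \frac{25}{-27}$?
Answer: $- \frac{63364}{135} \approx -469.36$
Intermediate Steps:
$v = \frac{25}{27}$ ($v = \left(-25\right) \left(- \frac{1}{27}\right) = \frac{25}{27} \approx 0.92593$)
$a{\left(I,y \right)} = - \frac{4}{5} + I y$
$\left(v - 17\right) a{\left(-5,-3 - 3 \right)} = \left(\frac{25}{27} - 17\right) \left(- \frac{4}{5} - 5 \left(-3 - 3\right)\right) = - \frac{434 \left(- \frac{4}{5} - -30\right)}{27} = - \frac{434 \left(- \frac{4}{5} + 30\right)}{27} = \left(- \frac{434}{27}\right) \frac{146}{5} = - \frac{63364}{135}$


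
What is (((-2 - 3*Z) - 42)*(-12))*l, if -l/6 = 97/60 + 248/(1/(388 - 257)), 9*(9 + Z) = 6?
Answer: -222228978/5 ≈ -4.4446e+7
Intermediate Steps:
Z = -25/3 (Z = -9 + (⅑)*6 = -9 + ⅔ = -25/3 ≈ -8.3333)
l = -1949377/10 (l = -6*(97/60 + 248/(1/(388 - 257))) = -6*(97*(1/60) + 248/(1/131)) = -6*(97/60 + 248/(1/131)) = -6*(97/60 + 248*131) = -6*(97/60 + 32488) = -6*1949377/60 = -1949377/10 ≈ -1.9494e+5)
(((-2 - 3*Z) - 42)*(-12))*l = (((-2 - 3*(-25/3)) - 42)*(-12))*(-1949377/10) = (((-2 + 25) - 42)*(-12))*(-1949377/10) = ((23 - 42)*(-12))*(-1949377/10) = -19*(-12)*(-1949377/10) = 228*(-1949377/10) = -222228978/5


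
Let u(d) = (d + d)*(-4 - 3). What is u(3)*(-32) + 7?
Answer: 1351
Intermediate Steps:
u(d) = -14*d (u(d) = (2*d)*(-7) = -14*d)
u(3)*(-32) + 7 = -14*3*(-32) + 7 = -42*(-32) + 7 = 1344 + 7 = 1351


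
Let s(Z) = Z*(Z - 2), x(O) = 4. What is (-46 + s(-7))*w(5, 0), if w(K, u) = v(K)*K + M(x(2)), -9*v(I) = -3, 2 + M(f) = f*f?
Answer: 799/3 ≈ 266.33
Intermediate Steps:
M(f) = -2 + f² (M(f) = -2 + f*f = -2 + f²)
v(I) = ⅓ (v(I) = -⅑*(-3) = ⅓)
w(K, u) = 14 + K/3 (w(K, u) = K/3 + (-2 + 4²) = K/3 + (-2 + 16) = K/3 + 14 = 14 + K/3)
s(Z) = Z*(-2 + Z)
(-46 + s(-7))*w(5, 0) = (-46 - 7*(-2 - 7))*(14 + (⅓)*5) = (-46 - 7*(-9))*(14 + 5/3) = (-46 + 63)*(47/3) = 17*(47/3) = 799/3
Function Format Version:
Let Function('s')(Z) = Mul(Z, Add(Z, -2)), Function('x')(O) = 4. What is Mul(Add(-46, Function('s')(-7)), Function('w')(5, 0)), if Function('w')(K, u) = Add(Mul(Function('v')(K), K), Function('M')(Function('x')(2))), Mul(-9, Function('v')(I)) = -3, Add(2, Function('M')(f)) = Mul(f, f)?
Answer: Rational(799, 3) ≈ 266.33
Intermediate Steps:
Function('M')(f) = Add(-2, Pow(f, 2)) (Function('M')(f) = Add(-2, Mul(f, f)) = Add(-2, Pow(f, 2)))
Function('v')(I) = Rational(1, 3) (Function('v')(I) = Mul(Rational(-1, 9), -3) = Rational(1, 3))
Function('w')(K, u) = Add(14, Mul(Rational(1, 3), K)) (Function('w')(K, u) = Add(Mul(Rational(1, 3), K), Add(-2, Pow(4, 2))) = Add(Mul(Rational(1, 3), K), Add(-2, 16)) = Add(Mul(Rational(1, 3), K), 14) = Add(14, Mul(Rational(1, 3), K)))
Function('s')(Z) = Mul(Z, Add(-2, Z))
Mul(Add(-46, Function('s')(-7)), Function('w')(5, 0)) = Mul(Add(-46, Mul(-7, Add(-2, -7))), Add(14, Mul(Rational(1, 3), 5))) = Mul(Add(-46, Mul(-7, -9)), Add(14, Rational(5, 3))) = Mul(Add(-46, 63), Rational(47, 3)) = Mul(17, Rational(47, 3)) = Rational(799, 3)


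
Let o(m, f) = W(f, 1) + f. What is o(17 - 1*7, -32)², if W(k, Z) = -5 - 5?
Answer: 1764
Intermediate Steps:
W(k, Z) = -10
o(m, f) = -10 + f
o(17 - 1*7, -32)² = (-10 - 32)² = (-42)² = 1764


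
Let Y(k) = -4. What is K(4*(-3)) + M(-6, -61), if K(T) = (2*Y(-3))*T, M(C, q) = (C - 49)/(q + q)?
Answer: 11767/122 ≈ 96.451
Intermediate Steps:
M(C, q) = (-49 + C)/(2*q) (M(C, q) = (-49 + C)/((2*q)) = (-49 + C)*(1/(2*q)) = (-49 + C)/(2*q))
K(T) = -8*T (K(T) = (2*(-4))*T = -8*T)
K(4*(-3)) + M(-6, -61) = -32*(-3) + (1/2)*(-49 - 6)/(-61) = -8*(-12) + (1/2)*(-1/61)*(-55) = 96 + 55/122 = 11767/122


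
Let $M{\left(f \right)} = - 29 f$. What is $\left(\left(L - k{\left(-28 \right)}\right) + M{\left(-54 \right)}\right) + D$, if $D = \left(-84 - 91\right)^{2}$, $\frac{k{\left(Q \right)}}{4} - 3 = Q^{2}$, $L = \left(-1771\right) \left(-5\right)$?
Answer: $37898$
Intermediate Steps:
$L = 8855$
$k{\left(Q \right)} = 12 + 4 Q^{2}$
$D = 30625$ ($D = \left(-175\right)^{2} = 30625$)
$\left(\left(L - k{\left(-28 \right)}\right) + M{\left(-54 \right)}\right) + D = \left(\left(8855 - \left(12 + 4 \left(-28\right)^{2}\right)\right) - -1566\right) + 30625 = \left(\left(8855 - \left(12 + 4 \cdot 784\right)\right) + 1566\right) + 30625 = \left(\left(8855 - \left(12 + 3136\right)\right) + 1566\right) + 30625 = \left(\left(8855 - 3148\right) + 1566\right) + 30625 = \left(5707 + 1566\right) + 30625 = 7273 + 30625 = 37898$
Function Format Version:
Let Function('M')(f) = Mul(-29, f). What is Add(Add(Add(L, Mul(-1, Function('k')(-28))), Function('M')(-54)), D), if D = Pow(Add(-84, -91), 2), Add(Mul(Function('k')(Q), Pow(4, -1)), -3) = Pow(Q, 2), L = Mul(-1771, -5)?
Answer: 37898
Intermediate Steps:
L = 8855
Function('k')(Q) = Add(12, Mul(4, Pow(Q, 2)))
D = 30625 (D = Pow(-175, 2) = 30625)
Add(Add(Add(L, Mul(-1, Function('k')(-28))), Function('M')(-54)), D) = Add(Add(Add(8855, Mul(-1, Add(12, Mul(4, Pow(-28, 2))))), Mul(-29, -54)), 30625) = Add(Add(Add(8855, Mul(-1, Add(12, Mul(4, 784)))), 1566), 30625) = Add(Add(Add(8855, Mul(-1, Add(12, 3136))), 1566), 30625) = Add(Add(Add(8855, Mul(-1, 3148)), 1566), 30625) = Add(Add(Add(8855, -3148), 1566), 30625) = Add(Add(5707, 1566), 30625) = Add(7273, 30625) = 37898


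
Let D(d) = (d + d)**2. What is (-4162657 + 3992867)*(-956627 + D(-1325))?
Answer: -1029924576670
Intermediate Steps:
D(d) = 4*d**2 (D(d) = (2*d)**2 = 4*d**2)
(-4162657 + 3992867)*(-956627 + D(-1325)) = (-4162657 + 3992867)*(-956627 + 4*(-1325)**2) = -169790*(-956627 + 4*1755625) = -169790*(-956627 + 7022500) = -169790*6065873 = -1029924576670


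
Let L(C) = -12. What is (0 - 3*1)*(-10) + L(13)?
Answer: 18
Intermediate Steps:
(0 - 3*1)*(-10) + L(13) = (0 - 3*1)*(-10) - 12 = (0 - 3)*(-10) - 12 = -3*(-10) - 12 = 30 - 12 = 18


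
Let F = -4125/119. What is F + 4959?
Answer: 585996/119 ≈ 4924.3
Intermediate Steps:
F = -4125/119 (F = -4125*1/119 = -4125/119 ≈ -34.664)
F + 4959 = -4125/119 + 4959 = 585996/119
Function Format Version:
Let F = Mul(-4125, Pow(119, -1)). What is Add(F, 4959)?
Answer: Rational(585996, 119) ≈ 4924.3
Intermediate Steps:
F = Rational(-4125, 119) (F = Mul(-4125, Rational(1, 119)) = Rational(-4125, 119) ≈ -34.664)
Add(F, 4959) = Add(Rational(-4125, 119), 4959) = Rational(585996, 119)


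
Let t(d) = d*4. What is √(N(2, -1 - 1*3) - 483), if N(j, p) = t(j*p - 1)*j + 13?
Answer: I*√542 ≈ 23.281*I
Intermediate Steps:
t(d) = 4*d
N(j, p) = 13 + j*(-4 + 4*j*p) (N(j, p) = (4*(j*p - 1))*j + 13 = (4*(-1 + j*p))*j + 13 = (-4 + 4*j*p)*j + 13 = j*(-4 + 4*j*p) + 13 = 13 + j*(-4 + 4*j*p))
√(N(2, -1 - 1*3) - 483) = √((13 + 4*2*(-1 + 2*(-1 - 1*3))) - 483) = √((13 + 4*2*(-1 + 2*(-1 - 3))) - 483) = √((13 + 4*2*(-1 + 2*(-4))) - 483) = √((13 + 4*2*(-1 - 8)) - 483) = √((13 + 4*2*(-9)) - 483) = √((13 - 72) - 483) = √(-59 - 483) = √(-542) = I*√542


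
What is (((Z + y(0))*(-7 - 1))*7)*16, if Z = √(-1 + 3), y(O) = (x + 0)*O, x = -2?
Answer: -896*√2 ≈ -1267.1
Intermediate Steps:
y(O) = -2*O (y(O) = (-2 + 0)*O = -2*O)
Z = √2 ≈ 1.4142
(((Z + y(0))*(-7 - 1))*7)*16 = (((√2 - 2*0)*(-7 - 1))*7)*16 = (((√2 + 0)*(-8))*7)*16 = ((√2*(-8))*7)*16 = (-8*√2*7)*16 = -56*√2*16 = -896*√2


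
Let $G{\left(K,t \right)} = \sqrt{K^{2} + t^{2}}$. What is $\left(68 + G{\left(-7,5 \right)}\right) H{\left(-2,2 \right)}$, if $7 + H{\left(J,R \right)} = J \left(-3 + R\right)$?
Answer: $-340 - 5 \sqrt{74} \approx -383.01$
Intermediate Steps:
$H{\left(J,R \right)} = -7 + J \left(-3 + R\right)$
$\left(68 + G{\left(-7,5 \right)}\right) H{\left(-2,2 \right)} = \left(68 + \sqrt{\left(-7\right)^{2} + 5^{2}}\right) \left(-7 - -6 - 4\right) = \left(68 + \sqrt{49 + 25}\right) \left(-7 + 6 - 4\right) = \left(68 + \sqrt{74}\right) \left(-5\right) = -340 - 5 \sqrt{74}$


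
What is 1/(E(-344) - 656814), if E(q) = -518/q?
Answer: -172/112971749 ≈ -1.5225e-6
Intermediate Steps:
1/(E(-344) - 656814) = 1/(-518/(-344) - 656814) = 1/(-518*(-1/344) - 656814) = 1/(259/172 - 656814) = 1/(-112971749/172) = -172/112971749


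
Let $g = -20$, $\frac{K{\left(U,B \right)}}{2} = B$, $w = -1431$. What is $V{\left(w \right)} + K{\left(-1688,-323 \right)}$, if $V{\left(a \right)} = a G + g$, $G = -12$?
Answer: $16506$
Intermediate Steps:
$K{\left(U,B \right)} = 2 B$
$V{\left(a \right)} = -20 - 12 a$ ($V{\left(a \right)} = a \left(-12\right) - 20 = - 12 a - 20 = -20 - 12 a$)
$V{\left(w \right)} + K{\left(-1688,-323 \right)} = \left(-20 - -17172\right) + 2 \left(-323\right) = \left(-20 + 17172\right) - 646 = 17152 - 646 = 16506$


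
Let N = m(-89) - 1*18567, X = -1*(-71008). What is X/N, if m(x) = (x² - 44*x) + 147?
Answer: -71008/6583 ≈ -10.787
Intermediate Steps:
X = 71008
m(x) = 147 + x² - 44*x
N = -6583 (N = (147 + (-89)² - 44*(-89)) - 1*18567 = (147 + 7921 + 3916) - 18567 = 11984 - 18567 = -6583)
X/N = 71008/(-6583) = 71008*(-1/6583) = -71008/6583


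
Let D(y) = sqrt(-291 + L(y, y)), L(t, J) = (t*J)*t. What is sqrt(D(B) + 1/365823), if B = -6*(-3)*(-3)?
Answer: sqrt(40647 + 14869607481*I*sqrt(157755))/121941 ≈ 14.092 + 14.092*I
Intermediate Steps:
B = -54 (B = 18*(-3) = -54)
L(t, J) = J*t**2 (L(t, J) = (J*t)*t = J*t**2)
D(y) = sqrt(-291 + y**3) (D(y) = sqrt(-291 + y*y**2) = sqrt(-291 + y**3))
sqrt(D(B) + 1/365823) = sqrt(sqrt(-291 + (-54)**3) + 1/365823) = sqrt(sqrt(-291 - 157464) + 1/365823) = sqrt(sqrt(-157755) + 1/365823) = sqrt(I*sqrt(157755) + 1/365823) = sqrt(1/365823 + I*sqrt(157755))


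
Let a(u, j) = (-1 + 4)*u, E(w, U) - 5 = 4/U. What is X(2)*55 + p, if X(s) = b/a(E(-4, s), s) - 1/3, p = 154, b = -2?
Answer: 913/7 ≈ 130.43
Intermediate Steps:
E(w, U) = 5 + 4/U
a(u, j) = 3*u
X(s) = -⅓ - 2/(15 + 12/s) (X(s) = -2*1/(3*(5 + 4/s)) - 1/3 = -2/(15 + 12/s) - 1*⅓ = -2/(15 + 12/s) - ⅓ = -⅓ - 2/(15 + 12/s))
X(2)*55 + p = ((-4 - 7*2)/(3*(4 + 5*2)))*55 + 154 = ((-4 - 14)/(3*(4 + 10)))*55 + 154 = ((⅓)*(-18)/14)*55 + 154 = ((⅓)*(1/14)*(-18))*55 + 154 = -3/7*55 + 154 = -165/7 + 154 = 913/7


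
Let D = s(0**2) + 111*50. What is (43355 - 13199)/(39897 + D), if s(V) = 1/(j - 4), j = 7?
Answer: 45234/68171 ≈ 0.66354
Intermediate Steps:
s(V) = 1/3 (s(V) = 1/(7 - 4) = 1/3)
D = 16651/3 (D = 1/3 + 111*50 = 1/3 + 5550 = 16651/3 ≈ 5550.3)
(43355 - 13199)/(39897 + D) = (43355 - 13199)/(39897 + 16651/3) = 30156/(136342/3) = 30156*(3/136342) = 45234/68171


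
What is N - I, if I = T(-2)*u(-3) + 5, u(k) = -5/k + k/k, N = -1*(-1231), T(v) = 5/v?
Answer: 3698/3 ≈ 1232.7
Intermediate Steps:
N = 1231
u(k) = 1 - 5/k (u(k) = -5/k + 1 = 1 - 5/k)
I = -5/3 (I = (5/(-2))*((-5 - 3)/(-3)) + 5 = (5*(-1/2))*(-1/3*(-8)) + 5 = -5/2*8/3 + 5 = -20/3 + 5 = -5/3 ≈ -1.6667)
N - I = 1231 - 1*(-5/3) = 1231 + 5/3 = 3698/3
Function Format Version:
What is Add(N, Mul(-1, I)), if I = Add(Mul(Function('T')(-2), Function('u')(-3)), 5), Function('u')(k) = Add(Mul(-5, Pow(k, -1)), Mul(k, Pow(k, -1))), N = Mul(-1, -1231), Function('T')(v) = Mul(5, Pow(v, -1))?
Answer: Rational(3698, 3) ≈ 1232.7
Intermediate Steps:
N = 1231
Function('u')(k) = Add(1, Mul(-5, Pow(k, -1))) (Function('u')(k) = Add(Mul(-5, Pow(k, -1)), 1) = Add(1, Mul(-5, Pow(k, -1))))
I = Rational(-5, 3) (I = Add(Mul(Mul(5, Pow(-2, -1)), Mul(Pow(-3, -1), Add(-5, -3))), 5) = Add(Mul(Mul(5, Rational(-1, 2)), Mul(Rational(-1, 3), -8)), 5) = Add(Mul(Rational(-5, 2), Rational(8, 3)), 5) = Add(Rational(-20, 3), 5) = Rational(-5, 3) ≈ -1.6667)
Add(N, Mul(-1, I)) = Add(1231, Mul(-1, Rational(-5, 3))) = Add(1231, Rational(5, 3)) = Rational(3698, 3)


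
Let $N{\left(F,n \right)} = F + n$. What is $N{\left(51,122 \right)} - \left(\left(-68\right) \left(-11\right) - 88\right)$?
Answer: $-487$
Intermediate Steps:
$N{\left(51,122 \right)} - \left(\left(-68\right) \left(-11\right) - 88\right) = \left(51 + 122\right) - \left(\left(-68\right) \left(-11\right) - 88\right) = 173 - \left(748 - 88\right) = 173 - 660 = -487$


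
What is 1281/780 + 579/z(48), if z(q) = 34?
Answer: 82529/4420 ≈ 18.672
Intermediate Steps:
1281/780 + 579/z(48) = 1281/780 + 579/34 = 1281*(1/780) + 579*(1/34) = 427/260 + 579/34 = 82529/4420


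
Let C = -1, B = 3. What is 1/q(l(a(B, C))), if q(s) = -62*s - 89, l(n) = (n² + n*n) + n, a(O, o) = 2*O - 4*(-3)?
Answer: -1/41381 ≈ -2.4166e-5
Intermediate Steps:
a(O, o) = 12 + 2*O (a(O, o) = 2*O + 12 = 12 + 2*O)
l(n) = n + 2*n² (l(n) = (n² + n²) + n = 2*n² + n = n + 2*n²)
q(s) = -89 - 62*s
1/q(l(a(B, C))) = 1/(-89 - 62*(12 + 2*3)*(1 + 2*(12 + 2*3))) = 1/(-89 - 62*(12 + 6)*(1 + 2*(12 + 6))) = 1/(-89 - 1116*(1 + 2*18)) = 1/(-89 - 1116*(1 + 36)) = 1/(-89 - 1116*37) = 1/(-89 - 62*666) = 1/(-89 - 41292) = 1/(-41381) = -1/41381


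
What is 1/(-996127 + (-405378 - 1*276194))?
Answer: -1/1677699 ≈ -5.9605e-7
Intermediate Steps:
1/(-996127 + (-405378 - 1*276194)) = 1/(-996127 + (-405378 - 276194)) = 1/(-996127 - 681572) = 1/(-1677699) = -1/1677699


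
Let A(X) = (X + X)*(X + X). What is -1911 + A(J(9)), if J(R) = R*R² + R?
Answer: 2176665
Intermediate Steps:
J(R) = R + R³ (J(R) = R³ + R = R + R³)
A(X) = 4*X² (A(X) = (2*X)*(2*X) = 4*X²)
-1911 + A(J(9)) = -1911 + 4*(9 + 9³)² = -1911 + 4*(9 + 729)² = -1911 + 4*738² = -1911 + 4*544644 = -1911 + 2178576 = 2176665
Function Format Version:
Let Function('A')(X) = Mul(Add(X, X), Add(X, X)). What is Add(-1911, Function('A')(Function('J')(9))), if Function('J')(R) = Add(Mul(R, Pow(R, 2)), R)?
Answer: 2176665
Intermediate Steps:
Function('J')(R) = Add(R, Pow(R, 3)) (Function('J')(R) = Add(Pow(R, 3), R) = Add(R, Pow(R, 3)))
Function('A')(X) = Mul(4, Pow(X, 2)) (Function('A')(X) = Mul(Mul(2, X), Mul(2, X)) = Mul(4, Pow(X, 2)))
Add(-1911, Function('A')(Function('J')(9))) = Add(-1911, Mul(4, Pow(Add(9, Pow(9, 3)), 2))) = Add(-1911, Mul(4, Pow(Add(9, 729), 2))) = Add(-1911, Mul(4, Pow(738, 2))) = Add(-1911, Mul(4, 544644)) = Add(-1911, 2178576) = 2176665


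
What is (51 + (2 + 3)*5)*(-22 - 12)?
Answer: -2584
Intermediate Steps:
(51 + (2 + 3)*5)*(-22 - 12) = (51 + 5*5)*(-34) = (51 + 25)*(-34) = 76*(-34) = -2584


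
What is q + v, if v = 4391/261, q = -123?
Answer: -27712/261 ≈ -106.18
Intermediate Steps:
v = 4391/261 (v = 4391*(1/261) = 4391/261 ≈ 16.824)
q + v = -123 + 4391/261 = -27712/261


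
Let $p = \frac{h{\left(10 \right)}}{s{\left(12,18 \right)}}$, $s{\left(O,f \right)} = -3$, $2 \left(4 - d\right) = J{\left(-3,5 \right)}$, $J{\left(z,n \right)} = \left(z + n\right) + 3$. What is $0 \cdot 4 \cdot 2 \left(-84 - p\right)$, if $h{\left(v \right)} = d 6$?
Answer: $0$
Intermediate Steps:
$J{\left(z,n \right)} = 3 + n + z$ ($J{\left(z,n \right)} = \left(n + z\right) + 3 = 3 + n + z$)
$d = \frac{3}{2}$ ($d = 4 - \frac{3 + 5 - 3}{2} = 4 - \frac{5}{2} = \frac{3}{2} \approx 1.5$)
$h{\left(v \right)} = 9$ ($h{\left(v \right)} = \frac{3}{2} \cdot 6 = 9$)
$p = -3$ ($p = \frac{9}{-3} = 9 \left(- \frac{1}{3}\right) = -3$)
$0 \cdot 4 \cdot 2 \left(-84 - p\right) = 0 \cdot 4 \cdot 2 \left(-84 - -3\right) = 0 \cdot 2 \left(-84 + 3\right) = 0 \left(-81\right) = 0$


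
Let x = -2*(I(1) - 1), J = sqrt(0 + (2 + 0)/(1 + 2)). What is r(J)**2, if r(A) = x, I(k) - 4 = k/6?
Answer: 361/9 ≈ 40.111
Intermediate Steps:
I(k) = 4 + k/6
J = sqrt(6)/3 (J = sqrt(0 + 2/3) = sqrt(2/3) = sqrt(6)/3 ≈ 0.81650)
x = -19/3 (x = -2*((4 + (1/6)*1) - 1) = -2*((4 + 1/6) - 1) = -2*(25/6 - 1) = -2*19/6 = -19/3 ≈ -6.3333)
r(A) = -19/3
r(J)**2 = (-19/3)**2 = 361/9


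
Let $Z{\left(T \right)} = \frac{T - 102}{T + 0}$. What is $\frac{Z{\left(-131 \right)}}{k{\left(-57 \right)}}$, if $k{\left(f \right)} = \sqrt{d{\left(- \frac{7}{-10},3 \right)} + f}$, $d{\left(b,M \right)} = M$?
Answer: $- \frac{233 i \sqrt{6}}{2358} \approx - 0.24204 i$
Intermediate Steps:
$Z{\left(T \right)} = \frac{-102 + T}{T}$
$k{\left(f \right)} = \sqrt{3 + f}$
$\frac{Z{\left(-131 \right)}}{k{\left(-57 \right)}} = \frac{\frac{1}{-131} \left(-102 - 131\right)}{\sqrt{3 - 57}} = \frac{\left(- \frac{1}{131}\right) \left(-233\right)}{\sqrt{-54}} = \frac{233}{131 \cdot 3 i \sqrt{6}} = \frac{233 \left(- \frac{i \sqrt{6}}{18}\right)}{131} = - \frac{233 i \sqrt{6}}{2358}$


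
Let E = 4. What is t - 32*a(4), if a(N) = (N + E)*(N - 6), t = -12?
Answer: 500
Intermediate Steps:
a(N) = (-6 + N)*(4 + N) (a(N) = (N + 4)*(N - 6) = (4 + N)*(-6 + N) = (-6 + N)*(4 + N))
t - 32*a(4) = -12 - 32*(-24 + 4**2 - 2*4) = -12 - 32*(-24 + 16 - 8) = -12 - 32*(-16) = -12 + 512 = 500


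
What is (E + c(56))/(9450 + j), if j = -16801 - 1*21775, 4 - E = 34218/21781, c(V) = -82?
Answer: 866568/317196703 ≈ 0.0027320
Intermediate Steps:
E = 52906/21781 (E = 4 - 34218/21781 = 52906/21781 ≈ 2.4290)
j = -38576 (j = -16801 - 21775 = -38576)
(E + c(56))/(9450 + j) = (52906/21781 - 82)/(9450 - 38576) = -1733136/21781/(-29126) = -1733136/21781*(-1/29126) = 866568/317196703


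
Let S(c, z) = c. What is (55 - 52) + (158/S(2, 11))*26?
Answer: 2057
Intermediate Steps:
(55 - 52) + (158/S(2, 11))*26 = (55 - 52) + (158/2)*26 = 3 + (158*(1/2))*26 = 3 + 79*26 = 3 + 2054 = 2057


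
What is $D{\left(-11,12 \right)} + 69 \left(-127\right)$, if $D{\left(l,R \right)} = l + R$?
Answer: $-8762$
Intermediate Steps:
$D{\left(l,R \right)} = R + l$
$D{\left(-11,12 \right)} + 69 \left(-127\right) = \left(12 - 11\right) + 69 \left(-127\right) = 1 - 8763 = -8762$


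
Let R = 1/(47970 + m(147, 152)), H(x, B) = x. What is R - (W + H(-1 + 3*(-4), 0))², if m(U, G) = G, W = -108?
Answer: -704554201/48122 ≈ -14641.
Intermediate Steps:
R = 1/48122 (R = 1/(47970 + 152) = 1/48122 ≈ 2.0781e-5)
R - (W + H(-1 + 3*(-4), 0))² = 1/48122 - (-108 + (-1 + 3*(-4)))² = 1/48122 - (-108 + (-1 - 12))² = 1/48122 - (-108 - 13)² = 1/48122 - 1*(-121)² = 1/48122 - 1*14641 = 1/48122 - 14641 = -704554201/48122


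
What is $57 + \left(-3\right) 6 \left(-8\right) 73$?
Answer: $10569$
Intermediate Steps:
$57 + \left(-3\right) 6 \left(-8\right) 73 = 57 + \left(-18\right) \left(-8\right) 73 = 57 + 144 \cdot 73 = 57 + 10512 = 10569$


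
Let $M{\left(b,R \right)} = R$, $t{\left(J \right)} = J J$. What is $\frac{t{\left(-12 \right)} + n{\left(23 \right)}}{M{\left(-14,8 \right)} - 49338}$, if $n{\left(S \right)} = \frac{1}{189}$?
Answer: $- \frac{27217}{9323370} \approx -0.0029192$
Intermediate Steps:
$n{\left(S \right)} = \frac{1}{189}$
$t{\left(J \right)} = J^{2}$
$\frac{t{\left(-12 \right)} + n{\left(23 \right)}}{M{\left(-14,8 \right)} - 49338} = \frac{\left(-12\right)^{2} + \frac{1}{189}}{8 - 49338} = \frac{144 + \frac{1}{189}}{-49330} = \frac{27217}{189} \left(- \frac{1}{49330}\right) = - \frac{27217}{9323370}$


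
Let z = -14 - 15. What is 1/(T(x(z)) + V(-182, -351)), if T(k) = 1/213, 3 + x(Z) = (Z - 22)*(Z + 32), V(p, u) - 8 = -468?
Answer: -213/97979 ≈ -0.0021739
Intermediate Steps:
V(p, u) = -460 (V(p, u) = 8 - 468 = -460)
z = -29
x(Z) = -3 + (-22 + Z)*(32 + Z) (x(Z) = -3 + (Z - 22)*(Z + 32) = -3 + (-22 + Z)*(32 + Z))
T(k) = 1/213
1/(T(x(z)) + V(-182, -351)) = 1/(1/213 - 460) = 1/(-97979/213) = -213/97979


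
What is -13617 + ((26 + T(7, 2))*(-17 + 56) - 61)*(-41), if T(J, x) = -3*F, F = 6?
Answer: -23908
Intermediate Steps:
T(J, x) = -18 (T(J, x) = -3*6 = -18)
-13617 + ((26 + T(7, 2))*(-17 + 56) - 61)*(-41) = -13617 + ((26 - 18)*(-17 + 56) - 61)*(-41) = -13617 + (8*39 - 61)*(-41) = -13617 + (312 - 61)*(-41) = -13617 + 251*(-41) = -13617 - 10291 = -23908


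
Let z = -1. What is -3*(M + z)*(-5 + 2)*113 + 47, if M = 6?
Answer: 5132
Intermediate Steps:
-3*(M + z)*(-5 + 2)*113 + 47 = -3*(6 - 1)*(-5 + 2)*113 + 47 = -15*(-3)*113 + 47 = -3*(-15)*113 + 47 = 45*113 + 47 = 5085 + 47 = 5132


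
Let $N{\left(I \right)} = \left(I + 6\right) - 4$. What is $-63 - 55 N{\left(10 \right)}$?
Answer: $-723$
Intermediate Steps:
$N{\left(I \right)} = 2 + I$ ($N{\left(I \right)} = \left(6 + I\right) - 4 = 2 + I$)
$-63 - 55 N{\left(10 \right)} = -63 - 55 \left(2 + 10\right) = -63 - 660 = -723$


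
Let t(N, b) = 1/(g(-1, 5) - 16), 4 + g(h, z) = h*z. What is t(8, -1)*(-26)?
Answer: 26/25 ≈ 1.0400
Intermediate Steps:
g(h, z) = -4 + h*z
t(N, b) = -1/25 (t(N, b) = 1/((-4 - 1*5) - 16) = 1/((-4 - 5) - 16) = 1/(-9 - 16) = 1/(-25) = -1/25)
t(8, -1)*(-26) = -1/25*(-26) = 26/25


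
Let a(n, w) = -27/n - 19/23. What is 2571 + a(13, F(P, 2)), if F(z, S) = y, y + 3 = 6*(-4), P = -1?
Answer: 767861/299 ≈ 2568.1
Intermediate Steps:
y = -27 (y = -3 + 6*(-4) = -3 - 24 = -27)
F(z, S) = -27
a(n, w) = -19/23 - 27/n (a(n, w) = -27/n - 19*1/23 = -27/n - 19/23 = -19/23 - 27/n)
2571 + a(13, F(P, 2)) = 2571 + (-19/23 - 27/13) = 2571 - 868/299 = 767861/299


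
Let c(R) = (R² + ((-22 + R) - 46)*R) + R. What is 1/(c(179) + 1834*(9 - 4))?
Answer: 1/61259 ≈ 1.6324e-5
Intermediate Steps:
c(R) = R + R² + R*(-68 + R) (c(R) = (R² + (-68 + R)*R) + R = (R² + R*(-68 + R)) + R = R + R² + R*(-68 + R))
1/(c(179) + 1834*(9 - 4)) = 1/(179*(-67 + 2*179) + 1834*(9 - 4)) = 1/(179*(-67 + 358) + 1834*5) = 1/(179*291 + 9170) = 1/(52089 + 9170) = 1/61259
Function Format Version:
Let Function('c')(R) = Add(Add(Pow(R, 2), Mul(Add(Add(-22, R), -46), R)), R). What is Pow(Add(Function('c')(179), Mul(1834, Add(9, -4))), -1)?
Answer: Rational(1, 61259) ≈ 1.6324e-5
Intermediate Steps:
Function('c')(R) = Add(R, Pow(R, 2), Mul(R, Add(-68, R))) (Function('c')(R) = Add(Add(Pow(R, 2), Mul(Add(-68, R), R)), R) = Add(Add(Pow(R, 2), Mul(R, Add(-68, R))), R) = Add(R, Pow(R, 2), Mul(R, Add(-68, R))))
Pow(Add(Function('c')(179), Mul(1834, Add(9, -4))), -1) = Pow(Add(Mul(179, Add(-67, Mul(2, 179))), Mul(1834, Add(9, -4))), -1) = Pow(Add(Mul(179, Add(-67, 358)), Mul(1834, 5)), -1) = Pow(Add(Mul(179, 291), 9170), -1) = Pow(Add(52089, 9170), -1) = Pow(61259, -1) = Rational(1, 61259)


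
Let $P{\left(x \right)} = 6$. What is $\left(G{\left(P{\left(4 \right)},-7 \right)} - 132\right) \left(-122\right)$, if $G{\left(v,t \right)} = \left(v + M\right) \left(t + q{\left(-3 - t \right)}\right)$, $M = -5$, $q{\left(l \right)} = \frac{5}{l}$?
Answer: $\frac{33611}{2} \approx 16806.0$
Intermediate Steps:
$G{\left(v,t \right)} = \left(-5 + v\right) \left(t + \frac{5}{-3 - t}\right)$ ($G{\left(v,t \right)} = \left(v - 5\right) \left(t + \frac{5}{-3 - t}\right) = \left(-5 + v\right) \left(t + \frac{5}{-3 - t}\right)$)
$\left(G{\left(P{\left(4 \right)},-7 \right)} - 132\right) \left(-122\right) = \left(\frac{25 - 30 - 7 \left(-5 + 6\right) \left(3 - 7\right)}{3 - 7} - 132\right) \left(-122\right) = \left(\frac{25 - 30 - 7 \left(-4\right)}{-4} - 132\right) \left(-122\right) = \left(- \frac{25 - 30 + 28}{4} - 132\right) \left(-122\right) = \left(\left(- \frac{1}{4}\right) 23 - 132\right) \left(-122\right) = \left(- \frac{23}{4} - 132\right) \left(-122\right) = \left(- \frac{551}{4}\right) \left(-122\right) = \frac{33611}{2}$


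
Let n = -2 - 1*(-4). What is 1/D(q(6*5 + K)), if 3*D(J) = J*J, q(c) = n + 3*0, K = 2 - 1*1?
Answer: ¾ ≈ 0.75000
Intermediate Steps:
K = 1 (K = 2 - 1 = 1)
n = 2 (n = -2 + 4 = 2)
q(c) = 2 (q(c) = 2 + 3*0 = 2 + 0 = 2)
D(J) = J²/3 (D(J) = (J*J)/3 = J²/3)
1/D(q(6*5 + K)) = 1/((⅓)*2²) = 1/((⅓)*4) = 1/(4/3) = ¾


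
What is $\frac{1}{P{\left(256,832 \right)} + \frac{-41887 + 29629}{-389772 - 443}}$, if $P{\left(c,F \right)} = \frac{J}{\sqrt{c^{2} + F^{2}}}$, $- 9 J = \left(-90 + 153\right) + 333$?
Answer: $- \frac{45306995811840}{2261630340437} - \frac{5359824667120 \sqrt{185}}{2261630340437} \approx -52.267$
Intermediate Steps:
$J = -44$ ($J = - \frac{\left(-90 + 153\right) + 333}{9} = - \frac{63 + 333}{9} = \left(- \frac{1}{9}\right) 396 = -44$)
$P{\left(c,F \right)} = - \frac{44}{\sqrt{F^{2} + c^{2}}}$ ($P{\left(c,F \right)} = - \frac{44}{\sqrt{c^{2} + F^{2}}} = - \frac{44}{\sqrt{F^{2} + c^{2}}}$)
$\frac{1}{P{\left(256,832 \right)} + \frac{-41887 + 29629}{-389772 - 443}} = \frac{1}{- \frac{44}{\sqrt{832^{2} + 256^{2}}} + \frac{-41887 + 29629}{-389772 - 443}} = \frac{1}{- \frac{44}{\sqrt{692224 + 65536}} - \frac{12258}{-390215}} = \frac{1}{- \frac{44}{64 \sqrt{185}} - - \frac{12258}{390215}} = \frac{1}{- 44 \frac{\sqrt{185}}{11840} + \frac{12258}{390215}} = \frac{1}{- \frac{11 \sqrt{185}}{2960} + \frac{12258}{390215}} = \frac{1}{\frac{12258}{390215} - \frac{11 \sqrt{185}}{2960}}$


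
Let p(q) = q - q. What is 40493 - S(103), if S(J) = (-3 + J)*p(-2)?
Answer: 40493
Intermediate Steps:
p(q) = 0
S(J) = 0 (S(J) = (-3 + J)*0 = 0)
40493 - S(103) = 40493 - 1*0 = 40493 + 0 = 40493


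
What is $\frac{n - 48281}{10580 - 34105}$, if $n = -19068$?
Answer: $\frac{67349}{23525} \approx 2.8629$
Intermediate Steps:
$\frac{n - 48281}{10580 - 34105} = \frac{-19068 - 48281}{10580 - 34105} = - \frac{67349}{-23525} = \left(-67349\right) \left(- \frac{1}{23525}\right) = \frac{67349}{23525}$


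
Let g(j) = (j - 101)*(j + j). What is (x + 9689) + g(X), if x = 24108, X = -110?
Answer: 80217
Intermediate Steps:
g(j) = 2*j*(-101 + j) (g(j) = (-101 + j)*(2*j) = 2*j*(-101 + j))
(x + 9689) + g(X) = (24108 + 9689) + 2*(-110)*(-101 - 110) = 33797 + 2*(-110)*(-211) = 33797 + 46420 = 80217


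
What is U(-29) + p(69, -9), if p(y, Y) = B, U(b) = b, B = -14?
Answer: -43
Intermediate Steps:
p(y, Y) = -14
U(-29) + p(69, -9) = -29 - 14 = -43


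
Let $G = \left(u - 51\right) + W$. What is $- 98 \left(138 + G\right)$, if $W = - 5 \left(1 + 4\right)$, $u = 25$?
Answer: $-8526$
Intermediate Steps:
$W = -25$ ($W = \left(-5\right) 5 = -25$)
$G = -51$ ($G = \left(25 - 51\right) - 25 = -26 - 25 = -51$)
$- 98 \left(138 + G\right) = - 98 \left(138 - 51\right) = \left(-98\right) 87 = -8526$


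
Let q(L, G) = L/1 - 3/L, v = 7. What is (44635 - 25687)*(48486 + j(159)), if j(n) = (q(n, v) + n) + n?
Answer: 49170780024/53 ≈ 9.2775e+8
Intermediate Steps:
q(L, G) = L - 3/L (q(L, G) = L*1 - 3/L = L - 3/L)
j(n) = -3/n + 3*n (j(n) = ((n - 3/n) + n) + n = (-3/n + 2*n) + n = -3/n + 3*n)
(44635 - 25687)*(48486 + j(159)) = (44635 - 25687)*(48486 + (-3/159 + 3*159)) = 18948*(48486 + (-3*1/159 + 477)) = 18948*(48486 + (-1/53 + 477)) = 18948*(48486 + 25280/53) = 18948*(2595038/53) = 49170780024/53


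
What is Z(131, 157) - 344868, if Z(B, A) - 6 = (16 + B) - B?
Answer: -344846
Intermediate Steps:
Z(B, A) = 22 (Z(B, A) = 6 + ((16 + B) - B) = 6 + 16 = 22)
Z(131, 157) - 344868 = 22 - 344868 = -344846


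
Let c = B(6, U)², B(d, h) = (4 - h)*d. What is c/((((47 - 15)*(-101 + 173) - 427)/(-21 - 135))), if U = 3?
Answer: -5616/1877 ≈ -2.9920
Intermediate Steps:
B(d, h) = d*(4 - h)
c = 36 (c = (6*(4 - 1*3))² = (6*(4 - 3))² = (6*1)² = 6² = 36)
c/((((47 - 15)*(-101 + 173) - 427)/(-21 - 135))) = 36/((((47 - 15)*(-101 + 173) - 427)/(-21 - 135))) = 36/(((32*72 - 427)/(-156))) = 36/(((2304 - 427)*(-1/156))) = 36/((1877*(-1/156))) = 36/(-1877/156) = 36*(-156/1877) = -5616/1877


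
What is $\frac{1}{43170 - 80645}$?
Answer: $- \frac{1}{37475} \approx -2.6684 \cdot 10^{-5}$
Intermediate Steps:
$\frac{1}{43170 - 80645} = \frac{1}{-37475} = - \frac{1}{37475}$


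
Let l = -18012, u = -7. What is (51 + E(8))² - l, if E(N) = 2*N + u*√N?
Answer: 22893 - 1876*√2 ≈ 20240.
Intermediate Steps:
E(N) = -7*√N + 2*N (E(N) = 2*N - 7*√N = -7*√N + 2*N)
(51 + E(8))² - l = (51 + (-14*√2 + 2*8))² - 1*(-18012) = (51 + (-14*√2 + 16))² + 18012 = (51 + (16 - 14*√2))² + 18012 = (67 - 14*√2)² + 18012 = 18012 + (67 - 14*√2)²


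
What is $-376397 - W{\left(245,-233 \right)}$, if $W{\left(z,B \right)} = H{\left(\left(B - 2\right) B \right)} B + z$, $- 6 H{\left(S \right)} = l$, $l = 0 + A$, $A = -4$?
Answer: $- \frac{1129460}{3} \approx -3.7649 \cdot 10^{5}$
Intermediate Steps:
$l = -4$ ($l = 0 - 4 = -4$)
$H{\left(S \right)} = \frac{2}{3}$ ($H{\left(S \right)} = \left(- \frac{1}{6}\right) \left(-4\right) = \frac{2}{3}$)
$W{\left(z,B \right)} = z + \frac{2 B}{3}$ ($W{\left(z,B \right)} = \frac{2 B}{3} + z = z + \frac{2 B}{3}$)
$-376397 - W{\left(245,-233 \right)} = -376397 - \left(245 + \frac{2}{3} \left(-233\right)\right) = -376397 - \left(245 - \frac{466}{3}\right) = -376397 - \frac{269}{3} = - \frac{1129460}{3}$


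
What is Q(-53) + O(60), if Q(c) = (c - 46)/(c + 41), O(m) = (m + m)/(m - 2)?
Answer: 1197/116 ≈ 10.319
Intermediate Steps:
O(m) = 2*m/(-2 + m) (O(m) = (2*m)/(-2 + m) = 2*m/(-2 + m))
Q(c) = (-46 + c)/(41 + c)
Q(-53) + O(60) = (-46 - 53)/(41 - 53) + 2*60/(-2 + 60) = -99/(-12) + 2*60/58 = -1/12*(-99) + 2*60*(1/58) = 33/4 + 60/29 = 1197/116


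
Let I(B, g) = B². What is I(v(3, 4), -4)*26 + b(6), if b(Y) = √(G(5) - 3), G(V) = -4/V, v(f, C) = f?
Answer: 234 + I*√95/5 ≈ 234.0 + 1.9494*I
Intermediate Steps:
b(Y) = I*√95/5 (b(Y) = √(-4/5 - 3) = √(-4*⅕ - 3) = √(-⅘ - 3) = √(-19/5) = I*√95/5)
I(v(3, 4), -4)*26 + b(6) = 3²*26 + I*√95/5 = 9*26 + I*√95/5 = 234 + I*√95/5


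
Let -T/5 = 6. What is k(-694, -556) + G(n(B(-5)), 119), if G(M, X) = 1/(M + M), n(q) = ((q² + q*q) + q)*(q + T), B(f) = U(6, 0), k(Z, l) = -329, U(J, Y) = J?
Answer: -1231777/3744 ≈ -329.00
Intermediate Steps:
T = -30 (T = -5*6 = -30)
B(f) = 6
n(q) = (-30 + q)*(q + 2*q²) (n(q) = ((q² + q*q) + q)*(q - 30) = ((q² + q²) + q)*(-30 + q) = (2*q² + q)*(-30 + q) = (q + 2*q²)*(-30 + q) = (-30 + q)*(q + 2*q²))
G(M, X) = 1/(2*M)
k(-694, -556) + G(n(B(-5)), 119) = -329 + 1/(2*((6*(-30 - 59*6 + 2*6²)))) = -329 + 1/(2*((6*(-30 - 354 + 2*36)))) = -329 + 1/(2*((6*(-30 - 354 + 72)))) = -329 + 1/(2*((6*(-312)))) = -329 + (½)/(-1872) = -329 + (½)*(-1/1872) = -329 - 1/3744 = -1231777/3744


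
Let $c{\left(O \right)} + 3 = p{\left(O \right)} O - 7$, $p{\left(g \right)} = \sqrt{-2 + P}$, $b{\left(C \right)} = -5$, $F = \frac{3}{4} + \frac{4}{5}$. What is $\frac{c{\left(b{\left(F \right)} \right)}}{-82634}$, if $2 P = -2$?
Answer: $\frac{5}{41317} + \frac{5 i \sqrt{3}}{82634} \approx 0.00012102 + 0.0001048 i$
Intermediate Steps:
$P = -1$ ($P = \frac{1}{2} \left(-2\right) = -1$)
$F = \frac{31}{20}$ ($F = 3 \cdot \frac{1}{4} + 4 \cdot \frac{1}{5} = \frac{3}{4} + \frac{4}{5} = \frac{31}{20} \approx 1.55$)
$p{\left(g \right)} = i \sqrt{3}$ ($p{\left(g \right)} = \sqrt{-2 - 1} = \sqrt{-3} = i \sqrt{3}$)
$c{\left(O \right)} = -10 + i O \sqrt{3}$ ($c{\left(O \right)} = -3 + \left(i \sqrt{3} O - 7\right) = -3 + \left(i O \sqrt{3} - 7\right) = -3 + \left(-7 + i O \sqrt{3}\right) = -10 + i O \sqrt{3}$)
$\frac{c{\left(b{\left(F \right)} \right)}}{-82634} = \frac{-10 + i \left(-5\right) \sqrt{3}}{-82634} = \left(-10 - 5 i \sqrt{3}\right) \left(- \frac{1}{82634}\right) = \frac{5}{41317} + \frac{5 i \sqrt{3}}{82634}$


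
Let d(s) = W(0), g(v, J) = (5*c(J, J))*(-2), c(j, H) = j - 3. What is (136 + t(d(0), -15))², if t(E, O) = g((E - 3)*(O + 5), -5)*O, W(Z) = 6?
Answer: 1132096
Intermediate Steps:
c(j, H) = -3 + j
g(v, J) = 30 - 10*J (g(v, J) = (5*(-3 + J))*(-2) = (-15 + 5*J)*(-2) = 30 - 10*J)
d(s) = 6
t(E, O) = 80*O (t(E, O) = (30 - 10*(-5))*O = (30 + 50)*O = 80*O)
(136 + t(d(0), -15))² = (136 + 80*(-15))² = (136 - 1200)² = (-1064)² = 1132096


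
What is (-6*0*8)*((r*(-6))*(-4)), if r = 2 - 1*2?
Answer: 0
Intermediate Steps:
r = 0 (r = 2 - 2 = 0)
(-6*0*8)*((r*(-6))*(-4)) = (-6*0*8)*((0*(-6))*(-4)) = (0*8)*(0*(-4)) = 0*0 = 0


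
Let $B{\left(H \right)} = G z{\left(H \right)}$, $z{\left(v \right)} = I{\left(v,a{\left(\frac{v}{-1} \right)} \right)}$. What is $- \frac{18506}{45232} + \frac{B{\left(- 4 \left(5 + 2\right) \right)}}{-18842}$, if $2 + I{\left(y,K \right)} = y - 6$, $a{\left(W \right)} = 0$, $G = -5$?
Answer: $- \frac{89207953}{213065336} \approx -0.41869$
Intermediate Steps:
$I{\left(y,K \right)} = -8 + y$ ($I{\left(y,K \right)} = -2 + \left(y - 6\right) = -2 + \left(-6 + y\right) = -8 + y$)
$z{\left(v \right)} = -8 + v$
$B{\left(H \right)} = 40 - 5 H$ ($B{\left(H \right)} = - 5 \left(-8 + H\right) = 40 - 5 H$)
$- \frac{18506}{45232} + \frac{B{\left(- 4 \left(5 + 2\right) \right)}}{-18842} = - \frac{18506}{45232} + \frac{40 - 5 \left(- 4 \left(5 + 2\right)\right)}{-18842} = \left(-18506\right) \frac{1}{45232} + \left(40 - 5 \left(\left(-4\right) 7\right)\right) \left(- \frac{1}{18842}\right) = - \frac{9253}{22616} + \left(40 - -140\right) \left(- \frac{1}{18842}\right) = - \frac{9253}{22616} + \left(40 + 140\right) \left(- \frac{1}{18842}\right) = - \frac{9253}{22616} + 180 \left(- \frac{1}{18842}\right) = - \frac{9253}{22616} - \frac{90}{9421} = - \frac{89207953}{213065336}$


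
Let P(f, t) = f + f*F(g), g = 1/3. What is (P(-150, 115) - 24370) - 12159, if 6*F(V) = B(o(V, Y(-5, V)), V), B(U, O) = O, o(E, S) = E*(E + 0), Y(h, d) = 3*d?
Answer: -110062/3 ≈ -36687.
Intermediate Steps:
g = ⅓ (g = 1*(⅓) = ⅓ ≈ 0.33333)
o(E, S) = E² (o(E, S) = E*E = E²)
F(V) = V/6
P(f, t) = 19*f/18 (P(f, t) = f + f*((⅙)*(⅓)) = f + f*(1/18) = f + f/18 = 19*f/18)
(P(-150, 115) - 24370) - 12159 = ((19/18)*(-150) - 24370) - 12159 = (-475/3 - 24370) - 12159 = -73585/3 - 12159 = -110062/3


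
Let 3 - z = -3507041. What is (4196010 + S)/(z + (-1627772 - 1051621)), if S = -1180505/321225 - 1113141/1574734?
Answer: 424504793720522621/83732446760985330 ≈ 5.0698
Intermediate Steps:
z = 3507044 (z = 3 - 1*(-3507041) = 3 + 3507041 = 3507044)
S = -443310015679/101168785830 (S = -1180505*1/321225 - 1113141*1/1574734 = -236101/64245 - 1113141/1574734 = -443310015679/101168785830 ≈ -4.3819)
(4196010 + S)/(z + (-1627772 - 1051621)) = (4196010 - 443310015679/101168785830)/(3507044 + (-1627772 - 1051621)) = 424504793720522621/(101168785830*(3507044 - 2679393)) = (424504793720522621/101168785830)/827651 = (424504793720522621/101168785830)*(1/827651) = 424504793720522621/83732446760985330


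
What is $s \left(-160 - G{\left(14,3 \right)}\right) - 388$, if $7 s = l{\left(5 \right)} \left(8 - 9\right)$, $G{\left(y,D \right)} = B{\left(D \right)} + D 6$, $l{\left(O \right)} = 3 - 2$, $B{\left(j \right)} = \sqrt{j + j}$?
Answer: $- \frac{2538}{7} + \frac{\sqrt{6}}{7} \approx -362.22$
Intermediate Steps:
$B{\left(j \right)} = \sqrt{2} \sqrt{j}$ ($B{\left(j \right)} = \sqrt{2 j} = \sqrt{2} \sqrt{j}$)
$l{\left(O \right)} = 1$ ($l{\left(O \right)} = 3 - 2 = 1$)
$G{\left(y,D \right)} = 6 D + \sqrt{2} \sqrt{D}$ ($G{\left(y,D \right)} = \sqrt{2} \sqrt{D} + D 6 = \sqrt{2} \sqrt{D} + 6 D = 6 D + \sqrt{2} \sqrt{D}$)
$s = - \frac{1}{7}$ ($s = \frac{1 \left(8 - 9\right)}{7} = \frac{1 \left(-1\right)}{7} = \frac{1}{7} \left(-1\right) = - \frac{1}{7} \approx -0.14286$)
$s \left(-160 - G{\left(14,3 \right)}\right) - 388 = - \frac{-160 - \left(6 \cdot 3 + \sqrt{2} \sqrt{3}\right)}{7} - 388 = - \frac{-160 - \left(18 + \sqrt{6}\right)}{7} - 388 = - \frac{-178 - \sqrt{6}}{7} - 388 = \left(\frac{178}{7} + \frac{\sqrt{6}}{7}\right) - 388 = - \frac{2538}{7} + \frac{\sqrt{6}}{7}$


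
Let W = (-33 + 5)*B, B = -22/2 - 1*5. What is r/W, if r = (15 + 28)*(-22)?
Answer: -473/224 ≈ -2.1116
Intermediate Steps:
B = -16 (B = -22*½ - 5 = -11 - 5 = -16)
r = -946 (r = 43*(-22) = -946)
W = 448 (W = (-33 + 5)*(-16) = -28*(-16) = 448)
r/W = -946/448 = -946*1/448 = -473/224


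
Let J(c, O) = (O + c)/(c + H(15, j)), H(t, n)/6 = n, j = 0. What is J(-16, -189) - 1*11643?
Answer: -186083/16 ≈ -11630.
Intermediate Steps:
H(t, n) = 6*n
J(c, O) = (O + c)/c (J(c, O) = (O + c)/(c + 6*0) = (O + c)/(c + 0) = (O + c)/c)
J(-16, -189) - 1*11643 = (-189 - 16)/(-16) - 1*11643 = -1/16*(-205) - 11643 = 205/16 - 11643 = -186083/16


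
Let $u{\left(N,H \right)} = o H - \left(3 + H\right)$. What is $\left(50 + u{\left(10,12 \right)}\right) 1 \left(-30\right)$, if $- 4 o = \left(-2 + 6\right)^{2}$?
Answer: $390$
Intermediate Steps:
$o = -4$ ($o = - \frac{\left(-2 + 6\right)^{2}}{4} = - \frac{4^{2}}{4} = \left(- \frac{1}{4}\right) 16 = -4$)
$u{\left(N,H \right)} = -3 - 5 H$ ($u{\left(N,H \right)} = - 4 H - \left(3 + H\right) = -3 - 5 H$)
$\left(50 + u{\left(10,12 \right)}\right) 1 \left(-30\right) = \left(50 - 63\right) 1 \left(-30\right) = \left(50 - 63\right) \left(-30\right) = \left(-13\right) \left(-30\right) = 390$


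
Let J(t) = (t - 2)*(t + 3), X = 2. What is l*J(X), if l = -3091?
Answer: 0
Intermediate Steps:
J(t) = (-2 + t)*(3 + t)
l*J(X) = -3091*(-6 + 2 + 2²) = -3091*(-6 + 2 + 4) = -3091*0 = 0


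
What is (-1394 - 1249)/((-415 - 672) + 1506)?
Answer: -2643/419 ≈ -6.3079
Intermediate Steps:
(-1394 - 1249)/((-415 - 672) + 1506) = -2643/(-1087 + 1506) = -2643/419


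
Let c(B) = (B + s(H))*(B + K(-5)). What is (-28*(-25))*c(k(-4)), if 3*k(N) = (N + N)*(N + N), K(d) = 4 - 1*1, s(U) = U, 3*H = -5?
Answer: 3014900/9 ≈ 3.3499e+5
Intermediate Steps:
H = -5/3 (H = (⅓)*(-5) = -5/3 ≈ -1.6667)
K(d) = 3 (K(d) = 4 - 1 = 3)
k(N) = 4*N²/3 (k(N) = ((N + N)*(N + N))/3 = ((2*N)*(2*N))/3 = (4*N²)/3 = 4*N²/3)
c(B) = (3 + B)*(-5/3 + B) (c(B) = (B - 5/3)*(B + 3) = (-5/3 + B)*(3 + B) = (3 + B)*(-5/3 + B))
(-28*(-25))*c(k(-4)) = (-28*(-25))*(-5 + ((4/3)*(-4)²)² + 4*((4/3)*(-4)²)/3) = 700*(-5 + ((4/3)*16)² + 4*((4/3)*16)/3) = 700*(-5 + (64/3)² + (4/3)*(64/3)) = 700*(-5 + 4096/9 + 256/9) = 700*(4307/9) = 3014900/9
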